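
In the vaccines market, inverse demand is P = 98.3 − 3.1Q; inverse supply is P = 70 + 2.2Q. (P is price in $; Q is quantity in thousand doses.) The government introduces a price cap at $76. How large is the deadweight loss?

$18.08 thousand

Competitive equilibrium: 98.3 − 3.1Q = 70 + 2.2Q → Q* = 5.3396, P* = 81.7472.
At the ceiling P = 76, quantity supplied = (76 − 70)/2.2 = 2.7273.
Willingness to pay at Q' = 2.7273: 98.3 − 3.1·2.7273 = 89.8454.
ΔQ = 5.3396 − 2.7273 = 2.6123; wedge = 89.8454 − 76 = 13.8454.
DWL = ½ × 2.6123 × 13.8454 = $18.08 thousand.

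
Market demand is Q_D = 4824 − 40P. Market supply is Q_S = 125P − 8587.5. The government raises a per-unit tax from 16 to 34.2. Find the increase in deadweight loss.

13843.03

In inverse form: demand P = 120.6 − 0.025Q, supply P = 68.7 + 0.008Q.
Competitive equilibrium: 120.6 − 0.025Q = 68.7 + 0.008Q → Q* = 1572.7273, P* = 81.2818.
For a per-unit tax t: ΔQ = t/0.033, so DWL = ½·t·(t/0.033) = t²/0.066.
At t = 16: DWL = 3878.788. At t = 34.2: DWL = 17721.818.
Increase = 17721.818 − 3878.788 = 13843.03.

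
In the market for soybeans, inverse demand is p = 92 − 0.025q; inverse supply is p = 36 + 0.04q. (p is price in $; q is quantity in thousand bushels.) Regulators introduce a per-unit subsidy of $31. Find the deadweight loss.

Competitive equilibrium: 92 − 0.025q = 36 + 0.04q → q* = 861.5385, p* = 70.4615.
The subsidy lowers effective supply by 31: p = 5 + 0.04q.
New quantity: 92 − 0.025q = 5 + 0.04q → q' = 1338.4615.
Overproduction Δq = 1338.4615 − 861.5385 = 476.923; wedge = subsidy = 31.
Welfare loss = ½ × 476.923 × 31 = $7392.31 thousand.

$7392.31 thousand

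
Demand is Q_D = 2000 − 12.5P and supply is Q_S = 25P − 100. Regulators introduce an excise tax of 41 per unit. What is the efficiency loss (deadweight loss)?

7004.17

In inverse form: demand P = 160 − 0.08Q, supply P = 4 + 0.04Q.
Competitive equilibrium: 160 − 0.08Q = 4 + 0.04Q → Q* = 1300, P* = 56.
With the tax, the buyer price exceeds the seller price by 41: (160 − 0.08Q) − (4 + 0.04Q) = 41 → Q' = 958.3333.
ΔQ = 1300 − 958.3333 = 341.6667; the wedge equals the tax, 41.
Deadweight loss = ½ × 341.6667 × 41 = 7004.17.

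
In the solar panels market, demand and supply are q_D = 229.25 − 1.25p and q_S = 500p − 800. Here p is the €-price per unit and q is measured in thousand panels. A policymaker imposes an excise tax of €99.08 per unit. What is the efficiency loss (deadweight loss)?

€6120.23 thousand

In inverse form: demand p = 183.4 − 0.8q, supply p = 1.6 + 0.002q.
Competitive equilibrium: 183.4 − 0.8q = 1.6 + 0.002q → q* = 226.6833, p* = 2.0534.
With the tax, the buyer price exceeds the seller price by 99.08: (183.4 − 0.8q) − (1.6 + 0.002q) = 99.08 → q' = 103.1421.
Δq = 226.6833 − 103.1421 = 123.5412; the wedge equals the tax, 99.08.
Welfare loss = ½ × 123.5412 × 99.08 = €6120.23 thousand.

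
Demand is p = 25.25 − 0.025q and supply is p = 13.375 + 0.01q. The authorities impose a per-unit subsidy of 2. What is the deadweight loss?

Competitive equilibrium: 25.25 − 0.025q = 13.375 + 0.01q → q* = 339.2857, p* = 16.7679.
The subsidy lowers effective supply by 2: p = 11.375 + 0.01q.
New quantity: 25.25 − 0.025q = 11.375 + 0.01q → q' = 396.4286.
Overproduction Δq = 396.4286 − 339.2857 = 57.1429; wedge = subsidy = 2.
DWL = ½ × 57.1429 × 2 = 57.14.

57.14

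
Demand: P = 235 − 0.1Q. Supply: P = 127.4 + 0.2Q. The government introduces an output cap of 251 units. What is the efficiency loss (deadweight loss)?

Competitive equilibrium: 235 − 0.1Q = 127.4 + 0.2Q → Q* = 358.6667, P* = 199.1333.
At Q = 251: demand price = 235 − 0.1·251 = 209.9; supply price = 127.4 + 0.2·251 = 177.6.
ΔQ = 358.6667 − 251 = 107.6667; wedge = 209.9 − 177.6 = 32.3.
Welfare loss = ½ × 107.6667 × 32.3 = 1738.82.

1738.82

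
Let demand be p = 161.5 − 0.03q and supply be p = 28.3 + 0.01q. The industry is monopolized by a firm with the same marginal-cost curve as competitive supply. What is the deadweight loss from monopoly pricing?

40734.73

Competitive equilibrium: 161.5 − 0.03q = 28.3 + 0.01q → q* = 3330, p* = 61.6.
Marginal revenue: MR = 161.5 − 0.06q. Set MR = MC: 161.5 − 0.06q = 28.3 + 0.01q → q_m = 1902.8571.
Price p_m = 161.5 − 0.03·1902.8571 = 104.4143; MC(q_m) = 28.3 + 0.01·1902.8571 = 47.3286.
Competitive q* = 3330, so Δq = 1427.1429; wedge = 104.4143 − 47.3286 = 57.0857.
DWL = ½ × 1427.1429 × 57.0857 = 40734.73.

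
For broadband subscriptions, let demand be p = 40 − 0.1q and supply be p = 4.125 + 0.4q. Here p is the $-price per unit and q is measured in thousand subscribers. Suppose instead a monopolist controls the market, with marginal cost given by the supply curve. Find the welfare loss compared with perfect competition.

$35.75 thousand

Competitive equilibrium: 40 − 0.1q = 4.125 + 0.4q → q* = 71.75, p* = 32.825.
Marginal revenue: MR = 40 − 0.2q. Set MR = MC: 40 − 0.2q = 4.125 + 0.4q → q_m = 59.7917.
Price p_m = 40 − 0.1·59.7917 = 34.0208; MC(q_m) = 4.125 + 0.4·59.7917 = 28.0417.
Competitive q* = 71.75, so Δq = 11.9583; wedge = 34.0208 − 28.0417 = 5.9791.
DWL = ½ × 11.9583 × 5.9791 = $35.75 thousand.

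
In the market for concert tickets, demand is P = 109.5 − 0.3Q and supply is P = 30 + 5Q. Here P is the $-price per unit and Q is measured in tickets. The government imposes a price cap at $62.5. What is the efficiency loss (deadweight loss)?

Competitive equilibrium: 109.5 − 0.3Q = 30 + 5Q → Q* = 15, P* = 105.
At the ceiling P = 62.5, quantity supplied = (62.5 − 30)/5 = 6.5.
Willingness to pay at Q' = 6.5: 109.5 − 0.3·6.5 = 107.55.
ΔQ = 15 − 6.5 = 8.5; wedge = 107.55 − 62.5 = 45.05.
The triangle = ½ × 8.5 × 45.05 = $191.46.

$191.46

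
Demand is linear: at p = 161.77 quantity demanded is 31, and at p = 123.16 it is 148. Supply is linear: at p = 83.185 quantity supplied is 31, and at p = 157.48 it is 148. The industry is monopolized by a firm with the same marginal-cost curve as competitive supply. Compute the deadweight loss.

Demand slope = (123.16 − 161.77)/(148 − 31) = −0.33, so p = 172 − 0.33q.
Supply slope = (157.48 − 83.185)/(148 − 31) = 0.635, so p = 63.5 + 0.635q.
Competitive equilibrium: 172 − 0.33q = 63.5 + 0.635q → q* = 112.4352, p* = 134.8964.
Marginal revenue: MR = 172 − 0.66q. Set MR = MC: 172 − 0.66q = 63.5 + 0.635q → q_m = 83.7838.
Price p_m = 172 − 0.33·83.7838 = 144.3513; MC(q_m) = 63.5 + 0.635·83.7838 = 116.7027.
Competitive q* = 112.4352, so Δq = 28.6514; wedge = 144.3513 − 116.7027 = 27.6486.
Welfare loss = ½ × 28.6514 × 27.6486 = 396.09.

396.09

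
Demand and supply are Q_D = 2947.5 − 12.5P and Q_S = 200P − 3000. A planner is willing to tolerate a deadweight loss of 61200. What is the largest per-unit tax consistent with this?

In inverse form: demand P = 235.8 − 0.08Q, supply P = 15 + 0.005Q.
Competitive equilibrium: 235.8 − 0.08Q = 15 + 0.005Q → Q* = 2597.6471, P* = 27.9882.
A tax t gives ΔQ = t/0.085 and wedge t, so DWL = t²/0.17.
t²/0.17 = 61200 → t² = 10404 → t = 102.

102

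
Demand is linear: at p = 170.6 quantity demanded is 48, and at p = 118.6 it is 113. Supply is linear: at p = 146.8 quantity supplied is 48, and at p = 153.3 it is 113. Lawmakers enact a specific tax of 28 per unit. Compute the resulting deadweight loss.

435.56

Demand slope = (118.6 − 170.6)/(113 − 48) = −0.8, so p = 209 − 0.8q.
Supply slope = (153.3 − 146.8)/(113 − 48) = 0.1, so p = 142 + 0.1q.
Competitive equilibrium: 209 − 0.8q = 142 + 0.1q → q* = 74.4444, p* = 149.4444.
With the tax, the buyer price exceeds the seller price by 28: (209 − 0.8q) − (142 + 0.1q) = 28 → q' = 43.3333.
Δq = 74.4444 − 43.3333 = 31.1111; the wedge equals the tax, 28.
DWL = ½ × 31.1111 × 28 = 435.56.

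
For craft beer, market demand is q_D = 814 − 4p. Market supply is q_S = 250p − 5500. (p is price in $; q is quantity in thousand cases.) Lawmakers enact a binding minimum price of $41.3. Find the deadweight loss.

In inverse form: demand p = 203.5 − 0.25q, supply p = 22 + 0.004q.
Competitive equilibrium: 203.5 − 0.25q = 22 + 0.004q → q* = 714.5669, p* = 24.8583.
At the floor p = 41.3, quantity demanded = (203.5 − 41.3)/0.25 = 648.8.
Sellers' marginal cost at q' = 648.8: 22 + 0.004·648.8 = 24.5952.
Δq = 714.5669 − 648.8 = 65.7669; wedge = 41.3 − 24.5952 = 16.7048.
DWL = ½ × 65.7669 × 16.7048 = $549.31 thousand.

$549.31 thousand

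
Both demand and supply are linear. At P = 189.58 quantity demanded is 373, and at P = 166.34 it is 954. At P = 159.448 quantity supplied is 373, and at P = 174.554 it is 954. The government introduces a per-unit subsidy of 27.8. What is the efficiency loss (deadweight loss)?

5854.85

Demand slope = (166.34 − 189.58)/(954 − 373) = −0.04, so P = 204.5 − 0.04Q.
Supply slope = (174.554 − 159.448)/(954 − 373) = 0.026, so P = 149.75 + 0.026Q.
Competitive equilibrium: 204.5 − 0.04Q = 149.75 + 0.026Q → Q* = 829.5455, P* = 171.3182.
The subsidy lowers effective supply by 27.8: P = 121.95 + 0.026Q.
New quantity: 204.5 − 0.04Q = 121.95 + 0.026Q → Q' = 1250.7576.
Overproduction ΔQ = 1250.7576 − 829.5455 = 421.2121; wedge = subsidy = 27.8.
The triangle = ½ × 421.2121 × 27.8 = 5854.85.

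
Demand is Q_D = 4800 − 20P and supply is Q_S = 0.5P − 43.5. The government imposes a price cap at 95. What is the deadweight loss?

5113.91

In inverse form: demand P = 240 − 0.05Q, supply P = 87 + 2Q.
Competitive equilibrium: 240 − 0.05Q = 87 + 2Q → Q* = 74.6341, P* = 236.2683.
At the ceiling P = 95, quantity supplied = (95 − 87)/2 = 4.
Willingness to pay at Q' = 4: 240 − 0.05·4 = 239.8.
ΔQ = 74.6341 − 4 = 70.6341; wedge = 239.8 − 95 = 144.8.
The triangle = ½ × 70.6341 × 144.8 = 5113.91.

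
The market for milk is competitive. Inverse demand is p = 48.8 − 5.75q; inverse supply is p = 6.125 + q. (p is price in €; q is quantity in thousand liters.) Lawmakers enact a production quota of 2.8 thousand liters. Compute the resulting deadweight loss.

Competitive equilibrium: 48.8 − 5.75q = 6.125 + q → q* = 6.3222, p* = 12.4472.
At q = 2.8: demand price = 48.8 − 5.75·2.8 = 32.7; supply price = 6.125 + 1·2.8 = 8.925.
Δq = 6.3222 − 2.8 = 3.5222; wedge = 32.7 − 8.925 = 23.775.
Welfare loss = ½ × 3.5222 × 23.775 = €41.87 thousand.

€41.87 thousand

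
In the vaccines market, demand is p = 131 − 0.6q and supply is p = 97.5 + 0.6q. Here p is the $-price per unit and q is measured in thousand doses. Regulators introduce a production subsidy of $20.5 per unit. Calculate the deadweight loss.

$175.10 thousand

Competitive equilibrium: 131 − 0.6q = 97.5 + 0.6q → q* = 27.9167, p* = 114.25.
The subsidy lowers effective supply by 20.5: p = 77 + 0.6q.
New quantity: 131 − 0.6q = 77 + 0.6q → q' = 45.
Overproduction Δq = 45 − 27.9167 = 17.0833; wedge = subsidy = 20.5.
DWL = ½ × 17.0833 × 20.5 = $175.10 thousand.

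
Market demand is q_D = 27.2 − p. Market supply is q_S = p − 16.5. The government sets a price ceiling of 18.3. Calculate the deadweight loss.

In inverse form: demand p = 27.2 − q, supply p = 16.5 + q.
Competitive equilibrium: 27.2 − q = 16.5 + q → q* = 5.35, p* = 21.85.
At the ceiling p = 18.3, quantity supplied = (18.3 − 16.5)/1 = 1.8.
Willingness to pay at q' = 1.8: 27.2 − 1·1.8 = 25.4.
Δq = 5.35 − 1.8 = 3.55; wedge = 25.4 − 18.3 = 7.1.
Welfare loss = ½ × 3.55 × 7.1 = 12.60.

12.60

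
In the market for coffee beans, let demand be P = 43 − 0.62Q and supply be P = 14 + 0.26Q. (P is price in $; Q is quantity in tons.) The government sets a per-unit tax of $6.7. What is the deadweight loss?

Competitive equilibrium: 43 − 0.62Q = 14 + 0.26Q → Q* = 32.9545, P* = 22.5682.
With the tax, the buyer price exceeds the seller price by 6.7: (43 − 0.62Q) − (14 + 0.26Q) = 6.7 → Q' = 25.3409.
ΔQ = 32.9545 − 25.3409 = 7.6136; the wedge equals the tax, 6.7.
DWL = ½ × 7.6136 × 6.7 = $25.51.

$25.51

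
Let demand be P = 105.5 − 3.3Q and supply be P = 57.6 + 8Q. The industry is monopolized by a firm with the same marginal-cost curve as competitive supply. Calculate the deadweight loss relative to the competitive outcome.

5.19

Competitive equilibrium: 105.5 − 3.3Q = 57.6 + 8Q → Q* = 4.2389, P* = 91.5115.
Marginal revenue: MR = 105.5 − 6.6Q. Set MR = MC: 105.5 − 6.6Q = 57.6 + 8Q → Q_m = 3.2808.
Price P_m = 105.5 − 3.3·3.2808 = 94.6734; MC(Q_m) = 57.6 + 8·3.2808 = 83.8464.
Competitive Q* = 4.2389, so ΔQ = 0.9581; wedge = 94.6734 − 83.8464 = 10.827.
DWL = ½ × 0.9581 × 10.827 = 5.19.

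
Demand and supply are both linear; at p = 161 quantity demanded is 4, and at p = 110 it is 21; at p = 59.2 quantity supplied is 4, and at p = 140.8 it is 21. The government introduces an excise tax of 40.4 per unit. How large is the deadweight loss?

104.63

Demand slope = (110 − 161)/(21 − 4) = −3, so p = 173 − 3q.
Supply slope = (140.8 − 59.2)/(21 − 4) = 4.8, so p = 40 + 4.8q.
Competitive equilibrium: 173 − 3q = 40 + 4.8q → q* = 17.0513, p* = 121.8462.
With the tax, the buyer price exceeds the seller price by 40.4: (173 − 3q) − (40 + 4.8q) = 40.4 → q' = 11.8718.
Δq = 17.0513 − 11.8718 = 5.1795; the wedge equals the tax, 40.4.
DWL = ½ × 5.1795 × 40.4 = 104.63.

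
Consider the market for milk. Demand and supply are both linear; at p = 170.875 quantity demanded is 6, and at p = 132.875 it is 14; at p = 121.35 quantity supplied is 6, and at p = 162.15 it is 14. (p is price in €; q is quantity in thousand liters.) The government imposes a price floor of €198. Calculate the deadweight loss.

€567.92 thousand

Demand slope = (132.875 − 170.875)/(14 − 6) = −4.75, so p = 199.375 − 4.75q.
Supply slope = (162.15 − 121.35)/(14 − 6) = 5.1, so p = 90.75 + 5.1q.
Competitive equilibrium: 199.375 − 4.75q = 90.75 + 5.1q → q* = 11.0279, p* = 146.9924.
At the floor p = 198, quantity demanded = (199.375 − 198)/4.75 = 0.2895.
Sellers' marginal cost at q' = 0.2895: 90.75 + 5.1·0.2895 = 92.2265.
Δq = 11.0279 − 0.2895 = 10.7384; wedge = 198 − 92.2265 = 105.7735.
Welfare loss = ½ × 10.7384 × 105.7735 = €567.92 thousand.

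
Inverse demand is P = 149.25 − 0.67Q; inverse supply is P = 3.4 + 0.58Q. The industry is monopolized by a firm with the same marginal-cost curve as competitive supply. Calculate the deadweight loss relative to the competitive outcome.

Competitive equilibrium: 149.25 − 0.67Q = 3.4 + 0.58Q → Q* = 116.68, P* = 71.0744.
Marginal revenue: MR = 149.25 − 1.34Q. Set MR = MC: 149.25 − 1.34Q = 3.4 + 0.58Q → Q_m = 75.96354.
Price P_m = 149.25 − 0.67·75.96354 = 98.35443; MC(Q_m) = 3.4 + 0.58·75.96354 = 47.45885.
Competitive Q* = 116.68, so ΔQ = 40.71646; wedge = 98.35443 − 47.45885 = 50.89558.
DWL = ½ × 40.71646 × 50.89558 = 1036.14.

1036.14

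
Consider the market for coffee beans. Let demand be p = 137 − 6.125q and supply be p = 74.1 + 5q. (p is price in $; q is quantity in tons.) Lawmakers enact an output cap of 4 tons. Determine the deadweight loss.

Competitive equilibrium: 137 − 6.125q = 74.1 + 5q → q* = 5.6539, p* = 102.3697.
At q = 4: demand price = 137 − 6.125·4 = 112.5; supply price = 74.1 + 5·4 = 94.1.
Δq = 5.6539 − 4 = 1.6539; wedge = 112.5 − 94.1 = 18.4.
Welfare loss = ½ × 1.6539 × 18.4 = $15.22.

$15.22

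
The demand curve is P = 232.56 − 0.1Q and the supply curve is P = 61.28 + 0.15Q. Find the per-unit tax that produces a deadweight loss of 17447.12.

93.4

Competitive equilibrium: 232.56 − 0.1Q = 61.28 + 0.15Q → Q* = 685.12, P* = 164.048.
A tax t gives ΔQ = t/0.25 and wedge t, so DWL = t²/0.5.
t²/0.5 = 17447.12 → t² = 8723.56 → t = 93.4.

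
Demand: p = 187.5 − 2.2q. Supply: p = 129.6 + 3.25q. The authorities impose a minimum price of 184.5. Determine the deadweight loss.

233.67

Competitive equilibrium: 187.5 − 2.2q = 129.6 + 3.25q → q* = 10.62385, p* = 164.12752.
At the floor p = 184.5, quantity demanded = (187.5 − 184.5)/2.2 = 1.36364.
Sellers' marginal cost at q' = 1.36364: 129.6 + 3.25·1.36364 = 134.03183.
Δq = 10.62385 − 1.36364 = 9.26021; wedge = 184.5 − 134.03183 = 50.46817.
Welfare loss = ½ × 9.26021 × 50.46817 = 233.67.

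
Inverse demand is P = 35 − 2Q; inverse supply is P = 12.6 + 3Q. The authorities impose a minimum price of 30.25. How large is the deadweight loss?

Competitive equilibrium: 35 − 2Q = 12.6 + 3Q → Q* = 4.48, P* = 26.04.
At the floor P = 30.25, quantity demanded = (35 − 30.25)/2 = 2.375.
Sellers' marginal cost at Q' = 2.375: 12.6 + 3·2.375 = 19.725.
ΔQ = 4.48 − 2.375 = 2.105; wedge = 30.25 − 19.725 = 10.525.
Welfare loss = ½ × 2.105 × 10.525 = 11.08.

11.08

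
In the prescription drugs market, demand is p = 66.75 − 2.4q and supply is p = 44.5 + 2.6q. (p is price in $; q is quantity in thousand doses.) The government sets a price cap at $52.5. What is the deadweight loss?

Competitive equilibrium: 66.75 − 2.4q = 44.5 + 2.6q → q* = 4.45, p* = 56.07.
At the ceiling p = 52.5, quantity supplied = (52.5 − 44.5)/2.6 = 3.0769.
Willingness to pay at q' = 3.0769: 66.75 − 2.4·3.0769 = 59.3654.
Δq = 4.45 − 3.0769 = 1.3731; wedge = 59.3654 − 52.5 = 6.8654.
Deadweight loss = ½ × 1.3731 × 6.8654 = $4.71 thousand.

$4.71 thousand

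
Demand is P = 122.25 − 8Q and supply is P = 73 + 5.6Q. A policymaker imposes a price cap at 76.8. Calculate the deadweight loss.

58.89

Competitive equilibrium: 122.25 − 8Q = 73 + 5.6Q → Q* = 3.6213, P* = 93.2794.
At the ceiling P = 76.8, quantity supplied = (76.8 − 73)/5.6 = 0.6786.
Willingness to pay at Q' = 0.6786: 122.25 − 8·0.6786 = 116.8212.
ΔQ = 3.6213 − 0.6786 = 2.9427; wedge = 116.8212 − 76.8 = 40.0212.
Welfare loss = ½ × 2.9427 × 40.0212 = 58.89.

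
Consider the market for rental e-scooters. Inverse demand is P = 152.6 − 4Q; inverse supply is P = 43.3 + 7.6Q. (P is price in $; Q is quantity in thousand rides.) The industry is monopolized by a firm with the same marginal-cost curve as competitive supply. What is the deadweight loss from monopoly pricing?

$33.86 thousand

Competitive equilibrium: 152.6 − 4Q = 43.3 + 7.6Q → Q* = 9.4224, P* = 114.9103.
Marginal revenue: MR = 152.6 − 8Q. Set MR = MC: 152.6 − 8Q = 43.3 + 7.6Q → Q_m = 7.0064.
Price P_m = 152.6 − 4·7.0064 = 124.5744; MC(Q_m) = 43.3 + 7.6·7.0064 = 96.5486.
Competitive Q* = 9.4224, so ΔQ = 2.416; wedge = 124.5744 − 96.5486 = 28.0258.
Welfare loss = ½ × 2.416 × 28.0258 = $33.86 thousand.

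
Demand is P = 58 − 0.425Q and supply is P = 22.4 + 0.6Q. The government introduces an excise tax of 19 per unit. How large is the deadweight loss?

Competitive equilibrium: 58 − 0.425Q = 22.4 + 0.6Q → Q* = 34.7317, P* = 43.239.
With the tax, the buyer price exceeds the seller price by 19: (58 − 0.425Q) − (22.4 + 0.6Q) = 19 → Q' = 16.1951.
ΔQ = 34.7317 − 16.1951 = 18.5366; the wedge equals the tax, 19.
Deadweight loss = ½ × 18.5366 × 19 = 176.10.

176.10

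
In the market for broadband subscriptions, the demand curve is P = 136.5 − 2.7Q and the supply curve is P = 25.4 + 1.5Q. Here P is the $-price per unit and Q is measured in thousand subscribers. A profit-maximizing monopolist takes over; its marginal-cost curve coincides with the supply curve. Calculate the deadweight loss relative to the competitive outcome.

Competitive equilibrium: 136.5 − 2.7Q = 25.4 + 1.5Q → Q* = 26.4524, P* = 65.0786.
Marginal revenue: MR = 136.5 − 5.4Q. Set MR = MC: 136.5 − 5.4Q = 25.4 + 1.5Q → Q_m = 16.1014.
Price P_m = 136.5 − 2.7·16.1014 = 93.0262; MC(Q_m) = 25.4 + 1.5·16.1014 = 49.5521.
Competitive Q* = 26.4524, so ΔQ = 10.351; wedge = 93.0262 − 49.5521 = 43.4741.
The triangle = ½ × 10.351 × 43.4741 = $225 thousand.

$225 thousand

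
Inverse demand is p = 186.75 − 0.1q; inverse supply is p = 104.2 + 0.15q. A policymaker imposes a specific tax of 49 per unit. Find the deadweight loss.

Competitive equilibrium: 186.75 − 0.1q = 104.2 + 0.15q → q* = 330.2, p* = 153.73.
With the tax, the buyer price exceeds the seller price by 49: (186.75 − 0.1q) − (104.2 + 0.15q) = 49 → q' = 134.2.
Δq = 330.2 − 134.2 = 196; the wedge equals the tax, 49.
The triangle = ½ × 196 × 49 = 4802.

4802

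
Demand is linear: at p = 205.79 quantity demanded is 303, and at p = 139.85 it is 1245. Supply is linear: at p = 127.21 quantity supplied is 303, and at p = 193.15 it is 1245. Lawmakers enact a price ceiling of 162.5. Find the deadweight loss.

Demand slope = (139.85 − 205.79)/(1245 − 303) = −0.07, so p = 227 − 0.07q.
Supply slope = (193.15 − 127.21)/(1245 − 303) = 0.07, so p = 106 + 0.07q.
Competitive equilibrium: 227 − 0.07q = 106 + 0.07q → q* = 864.2857, p* = 166.5.
At the ceiling p = 162.5, quantity supplied = (162.5 − 106)/0.07 = 807.1429.
Willingness to pay at q' = 807.1429: 227 − 0.07·807.1429 = 170.5.
Δq = 864.2857 − 807.1429 = 57.1428; wedge = 170.5 − 162.5 = 8.
DWL = ½ × 57.1428 × 8 = 228.57.

228.57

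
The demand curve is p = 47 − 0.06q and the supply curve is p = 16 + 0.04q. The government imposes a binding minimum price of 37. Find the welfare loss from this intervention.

Competitive equilibrium: 47 − 0.06q = 16 + 0.04q → q* = 310, p* = 28.4.
At the floor p = 37, quantity demanded = (47 − 37)/0.06 = 166.6667.
Sellers' marginal cost at q' = 166.6667: 16 + 0.04·166.6667 = 22.6667.
Δq = 310 − 166.6667 = 143.3333; wedge = 37 − 22.6667 = 14.3333.
Welfare loss = ½ × 143.3333 × 14.3333 = 1027.22.

1027.22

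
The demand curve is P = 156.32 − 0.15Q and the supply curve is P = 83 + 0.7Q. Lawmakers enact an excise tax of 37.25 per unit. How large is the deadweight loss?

Competitive equilibrium: 156.32 − 0.15Q = 83 + 0.7Q → Q* = 86.2588, P* = 143.3812.
With the tax, the buyer price exceeds the seller price by 37.25: (156.32 − 0.15Q) − (83 + 0.7Q) = 37.25 → Q' = 42.4353.
ΔQ = 86.2588 − 42.4353 = 43.8235; the wedge equals the tax, 37.25.
The triangle = ½ × 43.8235 × 37.25 = 816.21.

816.21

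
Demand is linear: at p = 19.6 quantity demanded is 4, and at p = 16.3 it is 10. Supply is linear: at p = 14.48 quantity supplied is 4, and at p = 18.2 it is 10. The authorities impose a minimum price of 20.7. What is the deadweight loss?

23.78

Demand slope = (16.3 − 19.6)/(10 − 4) = −0.55, so p = 21.8 − 0.55q.
Supply slope = (18.2 − 14.48)/(10 − 4) = 0.62, so p = 12 + 0.62q.
Competitive equilibrium: 21.8 − 0.55q = 12 + 0.62q → q* = 8.3761, p* = 17.1932.
At the floor p = 20.7, quantity demanded = (21.8 − 20.7)/0.55 = 2.
Sellers' marginal cost at q' = 2: 12 + 0.62·2 = 13.24.
Δq = 8.3761 − 2 = 6.3761; wedge = 20.7 − 13.24 = 7.46.
The triangle = ½ × 6.3761 × 7.46 = 23.78.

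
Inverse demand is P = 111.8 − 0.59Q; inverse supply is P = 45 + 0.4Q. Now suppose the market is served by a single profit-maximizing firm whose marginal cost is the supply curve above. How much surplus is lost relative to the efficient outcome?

Competitive equilibrium: 111.8 − 0.59Q = 45 + 0.4Q → Q* = 67.4747, P* = 71.9899.
Marginal revenue: MR = 111.8 − 1.18Q. Set MR = MC: 111.8 − 1.18Q = 45 + 0.4Q → Q_m = 42.2785.
Price P_m = 111.8 − 0.59·42.2785 = 86.8557; MC(Q_m) = 45 + 0.4·42.2785 = 61.9114.
Competitive Q* = 67.4747, so ΔQ = 25.1962; wedge = 86.8557 − 61.9114 = 24.9443.
The triangle = ½ × 25.1962 × 24.9443 = 314.25.

314.25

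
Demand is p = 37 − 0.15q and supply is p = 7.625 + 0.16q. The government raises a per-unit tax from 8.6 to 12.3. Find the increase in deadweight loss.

Competitive equilibrium: 37 − 0.15q = 7.625 + 0.16q → q* = 94.7581, p* = 22.7863.
For a per-unit tax t: Δq = t/0.31, so DWL = ½·t·(t/0.31) = t²/0.62.
At t = 8.6: DWL = 119.29. At t = 12.3: DWL = 244.016.
Increase = 244.016 − 119.29 = 124.73.

124.73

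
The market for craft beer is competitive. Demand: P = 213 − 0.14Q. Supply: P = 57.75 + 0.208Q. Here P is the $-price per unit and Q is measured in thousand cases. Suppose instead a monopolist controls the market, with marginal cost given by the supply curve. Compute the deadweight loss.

Competitive equilibrium: 213 − 0.14Q = 57.75 + 0.208Q → Q* = 446.1207, P* = 150.5431.
Marginal revenue: MR = 213 − 0.28Q. Set MR = MC: 213 − 0.28Q = 57.75 + 0.208Q → Q_m = 318.1352.
Price P_m = 213 − 0.14·318.1352 = 168.4611; MC(Q_m) = 57.75 + 0.208·318.1352 = 123.9221.
Competitive Q* = 446.1207, so ΔQ = 127.9855; wedge = 168.4611 − 123.9221 = 44.539.
The triangle = ½ × 127.9855 × 44.539 = $2850.17 thousand.

$2850.17 thousand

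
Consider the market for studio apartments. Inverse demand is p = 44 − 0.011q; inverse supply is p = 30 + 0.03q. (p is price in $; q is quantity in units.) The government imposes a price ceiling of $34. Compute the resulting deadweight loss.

Competitive equilibrium: 44 − 0.011q = 30 + 0.03q → q* = 341.4634, p* = 40.2439.
At the ceiling p = 34, quantity supplied = (34 − 30)/0.03 = 133.3333.
Willingness to pay at q' = 133.3333: 44 − 0.011·133.3333 = 42.5333.
Δq = 341.4634 − 133.3333 = 208.1301; wedge = 42.5333 − 34 = 8.5333.
Deadweight loss = ½ × 208.1301 × 8.5333 = $888.02.

$888.02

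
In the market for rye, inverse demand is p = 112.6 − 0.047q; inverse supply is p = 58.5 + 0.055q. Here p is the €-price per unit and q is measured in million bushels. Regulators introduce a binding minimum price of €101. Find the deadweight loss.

€4101.40 million

Competitive equilibrium: 112.6 − 0.047q = 58.5 + 0.055q → q* = 530.3922, p* = 87.6716.
At the floor p = 101, quantity demanded = (112.6 − 101)/0.047 = 246.8085.
Sellers' marginal cost at q' = 246.8085: 58.5 + 0.055·246.8085 = 72.0745.
Δq = 530.3922 − 246.8085 = 283.5837; wedge = 101 − 72.0745 = 28.9255.
DWL = ½ × 283.5837 × 28.9255 = €4101.40 million.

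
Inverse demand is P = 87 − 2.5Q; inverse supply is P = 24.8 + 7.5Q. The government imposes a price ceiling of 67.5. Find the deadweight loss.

Competitive equilibrium: 87 − 2.5Q = 24.8 + 7.5Q → Q* = 6.22, P* = 71.45.
At the ceiling P = 67.5, quantity supplied = (67.5 − 24.8)/7.5 = 5.6933.
Willingness to pay at Q' = 5.6933: 87 − 2.5·5.6933 = 72.7668.
ΔQ = 6.22 − 5.6933 = 0.5267; wedge = 72.7668 − 67.5 = 5.2668.
Deadweight loss = ½ × 0.5267 × 5.2668 = 1.39.

1.39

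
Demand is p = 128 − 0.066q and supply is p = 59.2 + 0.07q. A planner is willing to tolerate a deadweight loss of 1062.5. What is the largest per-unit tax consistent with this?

Competitive equilibrium: 128 − 0.066q = 59.2 + 0.07q → q* = 505.8824, p* = 94.6118.
A tax t gives Δq = t/0.136 and wedge t, so DWL = t²/0.272.
t²/0.272 = 1062.5 → t² = 289 → t = 17.

17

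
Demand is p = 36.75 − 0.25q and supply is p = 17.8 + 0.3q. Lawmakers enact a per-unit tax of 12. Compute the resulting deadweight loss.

130.91

Competitive equilibrium: 36.75 − 0.25q = 17.8 + 0.3q → q* = 34.4545, p* = 28.1364.
With the tax, the buyer price exceeds the seller price by 12: (36.75 − 0.25q) − (17.8 + 0.3q) = 12 → q' = 12.6364.
Δq = 34.4545 − 12.6364 = 21.8181; the wedge equals the tax, 12.
DWL = ½ × 21.8181 × 12 = 130.91.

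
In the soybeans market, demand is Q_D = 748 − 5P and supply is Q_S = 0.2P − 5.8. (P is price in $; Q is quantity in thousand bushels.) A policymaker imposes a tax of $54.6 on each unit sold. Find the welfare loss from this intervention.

$286.65 thousand

In inverse form: demand P = 149.6 − 0.2Q, supply P = 29 + 5Q.
Competitive equilibrium: 149.6 − 0.2Q = 29 + 5Q → Q* = 23.1923, P* = 144.9615.
With the tax, the buyer price exceeds the seller price by 54.6: (149.6 − 0.2Q) − (29 + 5Q) = 54.6 → Q' = 12.6923.
ΔQ = 23.1923 − 12.6923 = 10.5; the wedge equals the tax, 54.6.
Deadweight loss = ½ × 10.5 × 54.6 = $286.65 thousand.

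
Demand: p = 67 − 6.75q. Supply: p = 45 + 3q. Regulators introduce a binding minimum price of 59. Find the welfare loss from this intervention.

5.59

Competitive equilibrium: 67 − 6.75q = 45 + 3q → q* = 2.2564, p* = 51.7692.
At the floor p = 59, quantity demanded = (67 − 59)/6.75 = 1.1852.
Sellers' marginal cost at q' = 1.1852: 45 + 3·1.1852 = 48.5556.
Δq = 2.2564 − 1.1852 = 1.0712; wedge = 59 − 48.5556 = 10.4444.
DWL = ½ × 1.0712 × 10.4444 = 5.59.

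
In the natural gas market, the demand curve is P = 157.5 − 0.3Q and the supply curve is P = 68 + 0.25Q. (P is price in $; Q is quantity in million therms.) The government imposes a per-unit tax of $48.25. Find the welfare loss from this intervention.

Competitive equilibrium: 157.5 − 0.3Q = 68 + 0.25Q → Q* = 162.7273, P* = 108.6818.
With the tax, the buyer price exceeds the seller price by 48.25: (157.5 − 0.3Q) − (68 + 0.25Q) = 48.25 → Q' = 75.
ΔQ = 162.7273 − 75 = 87.7273; the wedge equals the tax, 48.25.
Deadweight loss = ½ × 87.7273 × 48.25 = $2116.42 million.

$2116.42 million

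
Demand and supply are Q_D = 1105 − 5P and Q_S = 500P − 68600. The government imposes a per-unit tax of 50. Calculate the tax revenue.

8366.34

In inverse form: demand P = 221 − 0.2Q, supply P = 137.2 + 0.002Q.
Competitive equilibrium: 221 − 0.2Q = 137.2 + 0.002Q → Q* = 414.8515, P* = 138.0297.
With the tax, the buyer price exceeds the seller price by 50: (221 − 0.2Q) − (137.2 + 0.002Q) = 50 → Q' = 167.3267.
Tax revenue = 50 × 167.3267 = 8366.34.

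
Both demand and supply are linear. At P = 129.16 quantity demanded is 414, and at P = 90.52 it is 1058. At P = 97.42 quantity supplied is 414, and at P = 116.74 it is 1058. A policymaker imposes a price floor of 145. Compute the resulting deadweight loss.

17112.50

Demand slope = (90.52 − 129.16)/(1058 − 414) = −0.06, so P = 154 − 0.06Q.
Supply slope = (116.74 − 97.42)/(1058 − 414) = 0.03, so P = 85 + 0.03Q.
Competitive equilibrium: 154 − 0.06Q = 85 + 0.03Q → Q* = 766.6667, P* = 108.
At the floor P = 145, quantity demanded = (154 − 145)/0.06 = 150.
Sellers' marginal cost at Q' = 150: 85 + 0.03·150 = 89.5.
ΔQ = 766.6667 − 150 = 616.6667; wedge = 145 − 89.5 = 55.5.
Deadweight loss = ½ × 616.6667 × 55.5 = 17112.50.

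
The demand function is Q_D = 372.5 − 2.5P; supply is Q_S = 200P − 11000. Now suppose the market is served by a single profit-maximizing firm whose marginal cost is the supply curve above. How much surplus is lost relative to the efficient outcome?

2693.39

In inverse form: demand P = 149 − 0.4Q, supply P = 55 + 0.005Q.
Competitive equilibrium: 149 − 0.4Q = 55 + 0.005Q → Q* = 232.09877, P* = 56.16049.
Marginal revenue: MR = 149 − 0.8Q. Set MR = MC: 149 − 0.8Q = 55 + 0.005Q → Q_m = 116.77019.
Price P_m = 149 − 0.4·116.77019 = 102.29192; MC(Q_m) = 55 + 0.005·116.77019 = 55.58385.
Competitive Q* = 232.09877, so ΔQ = 115.32858; wedge = 102.29192 − 55.58385 = 46.70807.
DWL = ½ × 115.32858 × 46.70807 = 2693.39.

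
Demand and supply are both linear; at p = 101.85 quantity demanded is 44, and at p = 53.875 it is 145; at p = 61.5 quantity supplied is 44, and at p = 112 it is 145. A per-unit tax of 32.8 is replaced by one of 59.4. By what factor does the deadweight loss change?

3.280

Demand slope = (53.875 − 101.85)/(145 − 44) = −0.475, so p = 122.75 − 0.475q.
Supply slope = (112 − 61.5)/(145 − 44) = 0.5, so p = 39.5 + 0.5q.
Competitive equilibrium: 122.75 − 0.475q = 39.5 + 0.5q → q* = 85.3846, p* = 82.1923.
For a per-unit tax t: Δq = t/0.975, so DWL = ½·t·(t/0.975) = t²/1.95.
At t = 32.8: DWL = 551.713. At t = 59.4: DWL = 1809.415.
Ratio = (59.4/32.8)² = 3.280.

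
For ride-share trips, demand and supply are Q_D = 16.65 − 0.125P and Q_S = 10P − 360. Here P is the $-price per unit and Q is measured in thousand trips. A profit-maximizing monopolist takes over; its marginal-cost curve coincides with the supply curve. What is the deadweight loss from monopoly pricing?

In inverse form: demand P = 133.2 − 8Q, supply P = 36 + 0.1Q.
Competitive equilibrium: 133.2 − 8Q = 36 + 0.1Q → Q* = 12, P* = 37.2.
Marginal revenue: MR = 133.2 − 16Q. Set MR = MC: 133.2 − 16Q = 36 + 0.1Q → Q_m = 6.0373.
Price P_m = 133.2 − 8·6.0373 = 84.9016; MC(Q_m) = 36 + 0.1·6.0373 = 36.6037.
Competitive Q* = 12, so ΔQ = 5.9627; wedge = 84.9016 − 36.6037 = 48.2979.
The triangle = ½ × 5.9627 × 48.2979 = $143.99 thousand.

$143.99 thousand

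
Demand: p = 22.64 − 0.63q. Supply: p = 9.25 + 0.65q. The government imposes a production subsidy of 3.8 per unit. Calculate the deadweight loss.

Competitive equilibrium: 22.64 − 0.63q = 9.25 + 0.65q → q* = 10.4609, p* = 16.0496.
The subsidy lowers effective supply by 3.8: p = 5.45 + 0.65q.
New quantity: 22.64 − 0.63q = 5.45 + 0.65q → q' = 13.4297.
Overproduction Δq = 13.4297 − 10.4609 = 2.9688; wedge = subsidy = 3.8.
Welfare loss = ½ × 2.9688 × 3.8 = 5.64.

5.64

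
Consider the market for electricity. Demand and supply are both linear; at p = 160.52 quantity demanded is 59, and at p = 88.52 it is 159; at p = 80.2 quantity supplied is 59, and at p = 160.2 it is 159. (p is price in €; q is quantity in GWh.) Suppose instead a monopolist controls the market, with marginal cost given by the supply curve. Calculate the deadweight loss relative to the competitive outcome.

Demand slope = (88.52 − 160.52)/(159 − 59) = −0.72, so p = 203 − 0.72q.
Supply slope = (160.2 − 80.2)/(159 − 59) = 0.8, so p = 33 + 0.8q.
Competitive equilibrium: 203 − 0.72q = 33 + 0.8q → q* = 111.8421, p* = 122.4737.
Marginal revenue: MR = 203 − 1.44q. Set MR = MC: 203 − 1.44q = 33 + 0.8q → q_m = 75.8929.
Price p_m = 203 − 0.72·75.8929 = 148.3571; MC(q_m) = 33 + 0.8·75.8929 = 93.7143.
Competitive q* = 111.8421, so Δq = 35.9492; wedge = 148.3571 − 93.7143 = 54.6428.
Welfare loss = ½ × 35.9492 × 54.6428 = €982.18.

€982.18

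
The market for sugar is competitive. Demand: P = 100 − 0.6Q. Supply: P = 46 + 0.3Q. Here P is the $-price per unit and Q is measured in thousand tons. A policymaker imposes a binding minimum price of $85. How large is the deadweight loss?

Competitive equilibrium: 100 − 0.6Q = 46 + 0.3Q → Q* = 60, P* = 64.
At the floor P = 85, quantity demanded = (100 − 85)/0.6 = 25.
Sellers' marginal cost at Q' = 25: 46 + 0.3·25 = 53.5.
ΔQ = 60 − 25 = 35; wedge = 85 − 53.5 = 31.5.
Deadweight loss = ½ × 35 × 31.5 = $551.25 thousand.

$551.25 thousand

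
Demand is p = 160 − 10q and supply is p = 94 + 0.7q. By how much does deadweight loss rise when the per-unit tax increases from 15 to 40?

Competitive equilibrium: 160 − 10q = 94 + 0.7q → q* = 6.1682, p* = 98.3178.
For a per-unit tax t: Δq = t/10.7, so DWL = ½·t·(t/10.7) = t²/21.4.
At t = 15: DWL = 10.514. At t = 40: DWL = 74.766.
Increase = 74.766 − 10.514 = 64.25.

64.25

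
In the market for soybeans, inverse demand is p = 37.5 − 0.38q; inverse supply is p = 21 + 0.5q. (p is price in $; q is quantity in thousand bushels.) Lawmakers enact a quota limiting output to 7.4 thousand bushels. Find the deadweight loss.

$56.68 thousand

Competitive equilibrium: 37.5 − 0.38q = 21 + 0.5q → q* = 18.75, p* = 30.375.
At q = 7.4: demand price = 37.5 − 0.38·7.4 = 34.688; supply price = 21 + 0.5·7.4 = 24.7.
Δq = 18.75 − 7.4 = 11.35; wedge = 34.688 − 24.7 = 9.988.
The triangle = ½ × 11.35 × 9.988 = $56.68 thousand.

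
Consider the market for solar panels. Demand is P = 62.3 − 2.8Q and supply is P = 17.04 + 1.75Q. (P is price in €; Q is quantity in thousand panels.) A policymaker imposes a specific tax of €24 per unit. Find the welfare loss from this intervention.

Competitive equilibrium: 62.3 − 2.8Q = 17.04 + 1.75Q → Q* = 9.9473, P* = 34.4477.
With the tax, the buyer price exceeds the seller price by 24: (62.3 − 2.8Q) − (17.04 + 1.75Q) = 24 → Q' = 4.6725.
ΔQ = 9.9473 − 4.6725 = 5.2748; the wedge equals the tax, 24.
Deadweight loss = ½ × 5.2748 × 24 = €63.30 thousand.

€63.30 thousand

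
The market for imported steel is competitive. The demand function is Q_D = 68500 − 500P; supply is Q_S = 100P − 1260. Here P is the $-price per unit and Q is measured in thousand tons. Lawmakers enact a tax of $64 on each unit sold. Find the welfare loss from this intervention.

$170666.67 thousand

In inverse form: demand P = 137 − 0.002Q, supply P = 12.6 + 0.01Q.
Competitive equilibrium: 137 − 0.002Q = 12.6 + 0.01Q → Q* = 10366.6667, P* = 116.2667.
With the tax, the buyer price exceeds the seller price by 64: (137 − 0.002Q) − (12.6 + 0.01Q) = 64 → Q' = 5033.3333.
ΔQ = 10366.6667 − 5033.3333 = 5333.3334; the wedge equals the tax, 64.
Deadweight loss = ½ × 5333.3334 × 64 = $170666.67 thousand.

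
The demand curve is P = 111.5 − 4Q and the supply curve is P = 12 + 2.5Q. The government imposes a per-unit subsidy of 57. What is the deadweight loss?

Competitive equilibrium: 111.5 − 4Q = 12 + 2.5Q → Q* = 15.3077, P* = 50.2692.
The subsidy lowers effective supply by 57: P = 2.5Q − 45.
New quantity: 111.5 − 4Q = 2.5Q − 45 → Q' = 24.0769.
Overproduction ΔQ = 24.0769 − 15.3077 = 8.7692; wedge = subsidy = 57.
DWL = ½ × 8.7692 × 57 = 249.92.

249.92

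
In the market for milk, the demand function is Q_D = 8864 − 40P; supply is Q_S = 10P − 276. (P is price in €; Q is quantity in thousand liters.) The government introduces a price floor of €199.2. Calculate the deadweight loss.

€26896 thousand

In inverse form: demand P = 221.6 − 0.025Q, supply P = 27.6 + 0.1Q.
Competitive equilibrium: 221.6 − 0.025Q = 27.6 + 0.1Q → Q* = 1552, P* = 182.8.
At the floor P = 199.2, quantity demanded = (221.6 − 199.2)/0.025 = 896.
Sellers' marginal cost at Q' = 896: 27.6 + 0.1·896 = 117.2.
ΔQ = 1552 − 896 = 656; wedge = 199.2 − 117.2 = 82.
Deadweight loss = ½ × 656 × 82 = €26896 thousand.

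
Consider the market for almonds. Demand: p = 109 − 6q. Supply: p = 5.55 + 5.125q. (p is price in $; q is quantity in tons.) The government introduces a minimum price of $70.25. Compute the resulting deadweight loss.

Competitive equilibrium: 109 − 6q = 5.55 + 5.125q → q* = 9.2989, p* = 53.2067.
At the floor p = 70.25, quantity demanded = (109 − 70.25)/6 = 6.4583.
Sellers' marginal cost at q' = 6.4583: 5.55 + 5.125·6.4583 = 38.6488.
Δq = 9.2989 − 6.4583 = 2.8406; wedge = 70.25 − 38.6488 = 31.6012.
The triangle = ½ × 2.8406 × 31.6012 = $44.88.

$44.88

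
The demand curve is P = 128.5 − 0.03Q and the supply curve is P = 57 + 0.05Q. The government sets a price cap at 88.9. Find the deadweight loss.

2616.32

Competitive equilibrium: 128.5 − 0.03Q = 57 + 0.05Q → Q* = 893.75, P* = 101.6875.
At the ceiling P = 88.9, quantity supplied = (88.9 − 57)/0.05 = 638.
Willingness to pay at Q' = 638: 128.5 − 0.03·638 = 109.36.
ΔQ = 893.75 − 638 = 255.75; wedge = 109.36 − 88.9 = 20.46.
DWL = ½ × 255.75 × 20.46 = 2616.32.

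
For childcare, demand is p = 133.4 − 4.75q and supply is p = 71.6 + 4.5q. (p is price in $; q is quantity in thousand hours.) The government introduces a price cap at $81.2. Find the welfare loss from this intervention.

$95.65 thousand

Competitive equilibrium: 133.4 − 4.75q = 71.6 + 4.5q → q* = 6.68108, p* = 101.66486.
At the ceiling p = 81.2, quantity supplied = (81.2 − 71.6)/4.5 = 2.13333.
Willingness to pay at q' = 2.13333: 133.4 − 4.75·2.13333 = 123.26668.
Δq = 6.68108 − 2.13333 = 4.54775; wedge = 123.26668 − 81.2 = 42.06668.
DWL = ½ × 4.54775 × 42.06668 = $95.65 thousand.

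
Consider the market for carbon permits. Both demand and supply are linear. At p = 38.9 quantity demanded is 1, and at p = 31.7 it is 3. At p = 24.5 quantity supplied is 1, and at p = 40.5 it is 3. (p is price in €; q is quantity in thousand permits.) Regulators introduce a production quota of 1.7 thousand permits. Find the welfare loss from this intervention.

€1.70 thousand

Demand slope = (31.7 − 38.9)/(3 − 1) = −3.6, so p = 42.5 − 3.6q.
Supply slope = (40.5 − 24.5)/(3 − 1) = 8, so p = 16.5 + 8q.
Competitive equilibrium: 42.5 − 3.6q = 16.5 + 8q → q* = 2.2414, p* = 34.431.
At q = 1.7: demand price = 42.5 − 3.6·1.7 = 36.38; supply price = 16.5 + 8·1.7 = 30.1.
Δq = 2.2414 − 1.7 = 0.5414; wedge = 36.38 − 30.1 = 6.28.
The triangle = ½ × 0.5414 × 6.28 = €1.70 thousand.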